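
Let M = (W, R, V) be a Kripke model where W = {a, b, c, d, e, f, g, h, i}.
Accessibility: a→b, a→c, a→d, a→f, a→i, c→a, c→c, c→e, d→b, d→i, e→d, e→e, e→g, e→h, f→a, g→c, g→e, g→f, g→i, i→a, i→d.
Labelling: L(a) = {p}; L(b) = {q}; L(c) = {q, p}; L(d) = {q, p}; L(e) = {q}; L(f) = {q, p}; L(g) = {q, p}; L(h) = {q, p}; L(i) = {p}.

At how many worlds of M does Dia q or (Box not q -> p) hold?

8

Recall that Box ψ holds at a world iff ψ holds at every accessible world, and Dia ψ holds iff ψ holds at some accessible world.
Let φ = Dia q or (Box not q -> p). Evaluate φ at each world:
  a (successors {b, c, d, f, i}): φ is true.
  b (successors ∅): φ is false.
  c (successors {a, c, e}): φ is true.
  d (successors {b, i}): φ is true.
  e (successors {d, e, g, h}): φ is true.
  f (successors {a}): φ is true.
  g (successors {c, e, f, i}): φ is true.
  h (successors ∅): φ is true.
  i (successors {a, d}): φ is true.
For instance, at f:
  At f: Dia q is false, Box not q -> p is true, so Dia q or (Box not q -> p) is true.
    At f: Dia q requires q at some successor in {a}.
      At a: q is false.
    So Dia q is false at f.
    At f: Box not q is true, p is true, so Box not q -> p is true.
      At f: Box not q requires not q at every successor {a}.
        At a: not q is true.
      So Box not q is true at f.
Satisfying worlds: {a, c, d, e, f, g, h, i}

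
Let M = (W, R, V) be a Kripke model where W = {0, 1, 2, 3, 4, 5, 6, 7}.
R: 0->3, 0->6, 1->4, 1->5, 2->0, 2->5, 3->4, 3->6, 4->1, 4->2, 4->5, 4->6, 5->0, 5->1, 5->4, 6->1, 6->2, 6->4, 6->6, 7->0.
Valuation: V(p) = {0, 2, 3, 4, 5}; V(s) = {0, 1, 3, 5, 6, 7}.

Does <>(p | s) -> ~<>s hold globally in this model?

Let φ = <>(p | s) -> ~<>s. Evaluate φ at each world:
  0 (successors {3, 6}): φ is false.
  1 (successors {4, 5}): φ is false.
  2 (successors {0, 5}): φ is false.
  3 (successors {4, 6}): φ is false.
  4 (successors {1, 2, 5, 6}): φ is false.
  5 (successors {0, 1, 4}): φ is false.
  6 (successors {1, 2, 4, 6}): φ is false.
  7 (successors {0}): φ is false.
Detail at 0 (counterexample):
  At 0: <>(p | s) is true, ~<>s is false, so <>(p | s) -> ~<>s is false.
    At 0: <>(p | s) requires p | s at some successor in {3, 6}.
      p | s holds at 3, so <>(p | s) is true at 0.
    At 0: <>s is true, so ~<>s is false.
      At 0: <>s requires s at some successor in {3, 6}.
        s holds at 3, so <>s is true at 0.

No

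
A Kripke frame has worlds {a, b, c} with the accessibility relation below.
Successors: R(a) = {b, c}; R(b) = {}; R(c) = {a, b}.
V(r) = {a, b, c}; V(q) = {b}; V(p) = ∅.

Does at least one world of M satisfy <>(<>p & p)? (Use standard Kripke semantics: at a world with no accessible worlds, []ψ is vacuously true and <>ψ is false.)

No

Let φ = <>(<>p & p). Evaluate φ at each world:
  a (successors {b, c}): φ is false.
  b (successors ∅): φ is false.
  c (successors {a, b}): φ is false.
For instance, at a:
  At a: <>(<>p & p) requires <>p & p at some successor in {b, c}.
    At b: <>p & p is false.
    At c: <>p & p is false.
  So <>(<>p & p) is false at a.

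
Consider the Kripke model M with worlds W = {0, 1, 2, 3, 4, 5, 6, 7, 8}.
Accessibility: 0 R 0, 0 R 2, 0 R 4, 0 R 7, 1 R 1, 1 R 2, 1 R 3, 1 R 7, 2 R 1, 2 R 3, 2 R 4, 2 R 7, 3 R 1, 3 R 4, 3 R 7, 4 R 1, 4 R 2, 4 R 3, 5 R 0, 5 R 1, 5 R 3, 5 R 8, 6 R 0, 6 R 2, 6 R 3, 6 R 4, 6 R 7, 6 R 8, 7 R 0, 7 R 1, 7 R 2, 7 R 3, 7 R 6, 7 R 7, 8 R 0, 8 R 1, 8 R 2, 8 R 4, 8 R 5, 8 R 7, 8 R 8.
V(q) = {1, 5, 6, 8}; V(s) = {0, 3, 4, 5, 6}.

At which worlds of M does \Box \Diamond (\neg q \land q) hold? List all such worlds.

none

Let φ = \Box \Diamond (\neg q \land q). Evaluate φ at each world:
  0 (successors {0, 2, 4, 7}): φ is false.
  1 (successors {1, 2, 3, 7}): φ is false.
  2 (successors {1, 3, 4, 7}): φ is false.
  3 (successors {1, 4, 7}): φ is false.
  4 (successors {1, 2, 3}): φ is false.
  5 (successors {0, 1, 3, 8}): φ is false.
  6 (successors {0, 2, 3, 4, 7, 8}): φ is false.
  7 (successors {0, 1, 2, 3, 6, 7}): φ is false.
  8 (successors {0, 1, 2, 4, 5, 7, 8}): φ is false.
For instance, at 2:
  At 2: \Box \Diamond (\neg q \land q) requires \Diamond (\neg q \land q) at every successor {1, 3, 4, 7}.
    \Diamond (\neg q \land q) fails at 1, so \Box \Diamond (\neg q \land q) is false at 2.
      At 1: \Diamond (\neg q \land q) requires \neg q \land q at some successor in {1, 2, 3, 7}.
        At 1: \neg q \land q is false.
        At 2: \neg q \land q is false.
        At 3: \neg q \land q is false.
        At 7: \neg q \land q is false.
      So \Diamond (\neg q \land q) is false at 1.
Satisfying worlds: none.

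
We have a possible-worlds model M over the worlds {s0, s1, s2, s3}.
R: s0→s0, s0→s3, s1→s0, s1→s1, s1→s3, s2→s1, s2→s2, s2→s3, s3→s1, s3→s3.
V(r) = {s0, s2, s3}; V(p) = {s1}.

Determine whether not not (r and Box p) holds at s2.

No

At s2: not (r and Box p) is true, so not not (r and Box p) is false.
  At s2: r and Box p is false, so not (r and Box p) is true.
    At s2: r is true, Box p is false, so r and Box p is false.
      At s2: Box p requires p at every successor {s1, s2, s3}.
        p fails at s2, so Box p is false at s2.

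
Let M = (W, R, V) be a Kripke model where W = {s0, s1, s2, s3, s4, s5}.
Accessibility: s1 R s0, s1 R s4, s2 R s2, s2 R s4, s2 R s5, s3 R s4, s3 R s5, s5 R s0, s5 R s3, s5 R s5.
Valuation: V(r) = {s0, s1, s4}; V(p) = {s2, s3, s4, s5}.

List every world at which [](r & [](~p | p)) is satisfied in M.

Let φ = [](r & [](~p | p)). Evaluate φ at each world:
  s0 (successors ∅): φ is true.
  s1 (successors {s0, s4}): φ is true.
  s2 (successors {s2, s4, s5}): φ is false.
  s3 (successors {s4, s5}): φ is false.
  s4 (successors ∅): φ is true.
  s5 (successors {s0, s3, s5}): φ is false.
For instance, at s5:
  At s5: [](r & [](~p | p)) requires r & [](~p | p) at every successor {s0, s3, s5}.
    r & [](~p | p) fails at s3, so [](r & [](~p | p)) is false at s5.
      At s3: r is false, [](~p | p) is true, so r & [](~p | p) is false.
Satisfying worlds: {s0, s1, s4}

s0, s1, s4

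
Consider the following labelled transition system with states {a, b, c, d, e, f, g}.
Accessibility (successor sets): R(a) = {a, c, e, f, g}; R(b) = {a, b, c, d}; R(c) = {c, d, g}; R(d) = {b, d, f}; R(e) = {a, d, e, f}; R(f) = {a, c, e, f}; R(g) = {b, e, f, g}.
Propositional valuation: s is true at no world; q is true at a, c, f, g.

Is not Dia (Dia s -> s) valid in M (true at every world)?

No

Recall that Dia ψ holds at a world iff ψ holds at some accessible world.
Let φ = not Dia (Dia s -> s). Evaluate φ at each world:
  a (successors {a, c, e, f, g}): φ is false.
  b (successors {a, b, c, d}): φ is false.
  c (successors {c, d, g}): φ is false.
  d (successors {b, d, f}): φ is false.
  e (successors {a, d, e, f}): φ is false.
  f (successors {a, c, e, f}): φ is false.
  g (successors {b, e, f, g}): φ is false.
Detail at a (counterexample):
  At a: Dia (Dia s -> s) is true, so not Dia (Dia s -> s) is false.
    At a: Dia (Dia s -> s) requires Dia s -> s at some successor in {a, c, e, f, g}.
      Dia s -> s holds at a, so Dia (Dia s -> s) is true at a.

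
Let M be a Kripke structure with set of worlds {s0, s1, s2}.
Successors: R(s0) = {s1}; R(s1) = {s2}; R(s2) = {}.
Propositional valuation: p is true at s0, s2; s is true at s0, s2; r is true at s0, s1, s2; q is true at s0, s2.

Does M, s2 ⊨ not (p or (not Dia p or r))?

No

At s2: p or (not Dia p or r) is true, so not (p or (not Dia p or r)) is false.
  At s2: p is true, not Dia p or r is true, so p or (not Dia p or r) is true.
    At s2: not Dia p is true, r is true, so not Dia p or r is true.
      At s2: Dia p is false, so not Dia p is true.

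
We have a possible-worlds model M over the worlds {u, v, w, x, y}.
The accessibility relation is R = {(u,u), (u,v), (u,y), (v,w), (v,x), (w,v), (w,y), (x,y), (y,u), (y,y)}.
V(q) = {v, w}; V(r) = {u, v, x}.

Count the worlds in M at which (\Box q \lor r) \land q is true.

Let φ = (\Box q \lor r) \land q. Evaluate φ at each world:
  u (successors {u, v, y}): φ is false.
  v (successors {w, x}): φ is true.
  w (successors {v, y}): φ is false.
  x (successors {y}): φ is false.
  y (successors {u, y}): φ is false.
For instance, at y:
  At y: \Box q \lor r is false, q is false, so (\Box q \lor r) \land q is false.
    At y: \Box q is false, r is false, so \Box q \lor r is false.
      At y: \Box q requires q at every successor {u, y}.
        q fails at u, so \Box q is false at y.
Satisfying worlds: {v}

1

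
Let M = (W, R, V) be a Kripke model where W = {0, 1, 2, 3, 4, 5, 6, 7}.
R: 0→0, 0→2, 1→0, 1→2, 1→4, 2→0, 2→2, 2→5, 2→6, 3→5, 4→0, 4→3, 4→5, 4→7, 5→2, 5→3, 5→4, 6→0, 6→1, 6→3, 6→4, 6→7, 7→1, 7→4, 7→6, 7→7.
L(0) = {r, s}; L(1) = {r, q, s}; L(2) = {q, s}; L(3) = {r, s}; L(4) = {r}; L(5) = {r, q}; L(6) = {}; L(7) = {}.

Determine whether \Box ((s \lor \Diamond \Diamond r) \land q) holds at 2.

Recall that \Box ψ holds at a world iff ψ holds at every accessible world, and \Diamond ψ holds iff ψ holds at some accessible world.
At 2: \Box ((s \lor \Diamond \Diamond r) \land q) requires (s \lor \Diamond \Diamond r) \land q at every successor {0, 2, 5, 6}.
  (s \lor \Diamond \Diamond r) \land q fails at 0, so \Box ((s \lor \Diamond \Diamond r) \land q) is false at 2.
    At 0: s \lor \Diamond \Diamond r is true, q is false, so (s \lor \Diamond \Diamond r) \land q is false.
      At 0: s is true, \Diamond \Diamond r is true, so s \lor \Diamond \Diamond r is true.

No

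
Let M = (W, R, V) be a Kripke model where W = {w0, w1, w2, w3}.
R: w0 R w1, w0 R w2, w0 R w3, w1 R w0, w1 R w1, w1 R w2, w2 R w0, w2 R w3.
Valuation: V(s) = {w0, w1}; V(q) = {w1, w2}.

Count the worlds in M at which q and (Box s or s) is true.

1

Let φ = q and (Box s or s). Evaluate φ at each world:
  w0 (successors {w1, w2, w3}): φ is false.
  w1 (successors {w0, w1, w2}): φ is true.
  w2 (successors {w0, w3}): φ is false.
  w3 (successors ∅): φ is false.
For instance, at w0:
  At w0: q is false, Box s or s is true, so q and (Box s or s) is false.
    At w0: Box s is false, s is true, so Box s or s is true.
      At w0: Box s requires s at every successor {w1, w2, w3}.
        s fails at w2, so Box s is false at w0.
Satisfying worlds: {w1}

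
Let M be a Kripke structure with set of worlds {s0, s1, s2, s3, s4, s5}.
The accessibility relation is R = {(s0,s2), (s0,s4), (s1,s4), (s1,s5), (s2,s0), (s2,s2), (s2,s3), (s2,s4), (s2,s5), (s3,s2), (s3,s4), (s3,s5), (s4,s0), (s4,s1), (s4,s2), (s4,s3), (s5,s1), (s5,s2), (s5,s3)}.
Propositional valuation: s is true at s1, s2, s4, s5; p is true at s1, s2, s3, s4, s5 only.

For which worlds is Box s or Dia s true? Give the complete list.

s0, s1, s2, s3, s4, s5

Recall that Box ψ holds at a world iff ψ holds at every accessible world, and Dia ψ holds iff ψ holds at some accessible world.
Let φ = Box s or Dia s. Evaluate φ at each world:
  s0 (successors {s2, s4}): φ is true.
  s1 (successors {s4, s5}): φ is true.
  s2 (successors {s0, s2, s3, s4, s5}): φ is true.
  s3 (successors {s2, s4, s5}): φ is true.
  s4 (successors {s0, s1, s2, s3}): φ is true.
  s5 (successors {s1, s2, s3}): φ is true.
For instance, at s4:
  At s4: Box s is false, Dia s is true, so Box s or Dia s is true.
    At s4: Box s requires s at every successor {s0, s1, s2, s3}.
      s fails at s0, so Box s is false at s4.
    At s4: Dia s requires s at some successor in {s0, s1, s2, s3}.
      s holds at s1, so Dia s is true at s4.
Satisfying worlds: {s0, s1, s2, s3, s4, s5}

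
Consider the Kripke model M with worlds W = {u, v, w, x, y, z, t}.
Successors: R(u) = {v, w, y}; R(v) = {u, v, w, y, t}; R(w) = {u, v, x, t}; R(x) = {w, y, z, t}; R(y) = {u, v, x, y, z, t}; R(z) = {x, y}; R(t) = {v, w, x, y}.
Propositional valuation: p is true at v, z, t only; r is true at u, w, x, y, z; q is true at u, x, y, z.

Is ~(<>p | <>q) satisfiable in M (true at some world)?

No

Let φ = ~(<>p | <>q). Evaluate φ at each world:
  u (successors {v, w, y}): φ is false.
  v (successors {u, v, w, y, t}): φ is false.
  w (successors {u, v, x, t}): φ is false.
  x (successors {w, y, z, t}): φ is false.
  y (successors {u, v, x, y, z, t}): φ is false.
  z (successors {x, y}): φ is false.
  t (successors {v, w, x, y}): φ is false.
For instance, at z:
  At z: <>p | <>q is true, so ~(<>p | <>q) is false.
    At z: <>p is false, <>q is true, so <>p | <>q is true.
      At z: <>p requires p at some successor in {x, y}.
        At x: p is false.
        At y: p is false.
      So <>p is false at z.
      At z: <>q requires q at some successor in {x, y}.
        q holds at x, so <>q is true at z.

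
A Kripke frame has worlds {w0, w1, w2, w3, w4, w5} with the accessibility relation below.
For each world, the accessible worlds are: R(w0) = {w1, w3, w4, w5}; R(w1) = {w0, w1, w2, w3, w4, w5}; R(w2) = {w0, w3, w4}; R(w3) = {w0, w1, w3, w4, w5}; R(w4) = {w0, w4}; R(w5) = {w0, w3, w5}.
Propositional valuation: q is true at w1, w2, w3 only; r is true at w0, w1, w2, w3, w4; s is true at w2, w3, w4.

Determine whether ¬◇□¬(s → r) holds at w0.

At w0: ◇□¬(s → r) is false, so ¬◇□¬(s → r) is true.
  At w0: ◇□¬(s → r) requires □¬(s → r) at some successor in {w1, w3, w4, w5}.
    At w1: □¬(s → r) is false.
    At w3: □¬(s → r) is false.
    At w4: □¬(s → r) is false.
    At w5: □¬(s → r) is false.
  So ◇□¬(s → r) is false at w0.

Yes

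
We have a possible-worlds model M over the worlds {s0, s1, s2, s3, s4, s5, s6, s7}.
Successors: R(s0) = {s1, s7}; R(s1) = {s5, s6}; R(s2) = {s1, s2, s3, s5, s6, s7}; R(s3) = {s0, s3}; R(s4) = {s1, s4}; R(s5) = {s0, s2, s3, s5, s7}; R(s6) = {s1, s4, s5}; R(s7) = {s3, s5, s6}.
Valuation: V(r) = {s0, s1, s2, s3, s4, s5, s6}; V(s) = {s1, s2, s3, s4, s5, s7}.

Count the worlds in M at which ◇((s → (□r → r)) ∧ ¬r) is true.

0

Recall that □ψ holds at a world iff ψ holds at every accessible world, and ◇ψ holds iff ψ holds at some accessible world.
Let φ = ◇((s → (□r → r)) ∧ ¬r). Evaluate φ at each world:
  s0 (successors {s1, s7}): φ is false.
  s1 (successors {s5, s6}): φ is false.
  s2 (successors {s1, s2, s3, s5, s6, s7}): φ is false.
  s3 (successors {s0, s3}): φ is false.
  s4 (successors {s1, s4}): φ is false.
  s5 (successors {s0, s2, s3, s5, s7}): φ is false.
  s6 (successors {s1, s4, s5}): φ is false.
  s7 (successors {s3, s5, s6}): φ is false.
For instance, at s0:
  At s0: ◇((s → (□r → r)) ∧ ¬r) requires (s → (□r → r)) ∧ ¬r at some successor in {s1, s7}.
    At s1: (s → (□r → r)) ∧ ¬r is false.
    At s7: (s → (□r → r)) ∧ ¬r is false.
  So ◇((s → (□r → r)) ∧ ¬r) is false at s0.
Satisfying worlds: none.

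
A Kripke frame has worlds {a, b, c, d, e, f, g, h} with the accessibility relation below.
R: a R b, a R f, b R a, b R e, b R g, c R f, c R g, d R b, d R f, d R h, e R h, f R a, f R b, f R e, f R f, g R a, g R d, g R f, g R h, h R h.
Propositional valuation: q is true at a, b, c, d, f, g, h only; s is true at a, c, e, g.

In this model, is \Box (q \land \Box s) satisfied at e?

At e: \Box (q \land \Box s) requires q \land \Box s at every successor {h}.
  q \land \Box s fails at h, so \Box (q \land \Box s) is false at e.
    At h: q is true, \Box s is false, so q \land \Box s is false.
      At h: \Box s requires s at every successor {h}.
        s fails at h, so \Box s is false at h.

No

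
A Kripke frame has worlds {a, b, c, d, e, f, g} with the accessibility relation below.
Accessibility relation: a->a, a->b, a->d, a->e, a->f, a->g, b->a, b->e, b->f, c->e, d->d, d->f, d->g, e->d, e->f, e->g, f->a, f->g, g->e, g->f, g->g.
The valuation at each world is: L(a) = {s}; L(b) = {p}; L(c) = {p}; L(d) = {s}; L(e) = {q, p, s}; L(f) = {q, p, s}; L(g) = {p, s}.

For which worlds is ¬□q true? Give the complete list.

a, b, d, e, f, g

Recall that □ψ holds at a world iff ψ holds at every accessible world, and ◇ψ holds iff ψ holds at some accessible world.
Let φ = ¬□q. Evaluate φ at each world:
  a (successors {a, b, d, e, f, g}): φ is true.
  b (successors {a, e, f}): φ is true.
  c (successors {e}): φ is false.
  d (successors {d, f, g}): φ is true.
  e (successors {d, f, g}): φ is true.
  f (successors {a, g}): φ is true.
  g (successors {e, f, g}): φ is true.
For instance, at f:
  At f: □q is false, so ¬□q is true.
    At f: □q requires q at every successor {a, g}.
      q fails at a, so □q is false at f.
Satisfying worlds: {a, b, d, e, f, g}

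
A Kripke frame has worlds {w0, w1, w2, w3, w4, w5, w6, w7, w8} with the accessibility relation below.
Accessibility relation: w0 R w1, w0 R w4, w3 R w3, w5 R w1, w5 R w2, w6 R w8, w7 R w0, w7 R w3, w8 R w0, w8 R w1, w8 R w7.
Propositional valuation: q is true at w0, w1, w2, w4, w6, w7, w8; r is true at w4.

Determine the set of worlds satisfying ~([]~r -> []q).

Recall that []ψ holds at a world iff ψ holds at every accessible world, and <>ψ holds iff ψ holds at some accessible world.
Let φ = ~([]~r -> []q). Evaluate φ at each world:
  w0 (successors {w1, w4}): φ is false.
  w1 (successors ∅): φ is false.
  w2 (successors ∅): φ is false.
  w3 (successors {w3}): φ is true.
  w4 (successors ∅): φ is false.
  w5 (successors {w1, w2}): φ is false.
  w6 (successors {w8}): φ is false.
  w7 (successors {w0, w3}): φ is true.
  w8 (successors {w0, w1, w7}): φ is false.
For instance, at w6:
  At w6: []~r -> []q is true, so ~([]~r -> []q) is false.
    At w6: []~r is true, []q is true, so []~r -> []q is true.
      At w6: []~r requires ~r at every successor {w8}.
        At w8: ~r is true.
      So []~r is true at w6.
      At w6: []q requires q at every successor {w8}.
        At w8: q is true.
      So []q is true at w6.
Satisfying worlds: {w3, w7}

w3, w7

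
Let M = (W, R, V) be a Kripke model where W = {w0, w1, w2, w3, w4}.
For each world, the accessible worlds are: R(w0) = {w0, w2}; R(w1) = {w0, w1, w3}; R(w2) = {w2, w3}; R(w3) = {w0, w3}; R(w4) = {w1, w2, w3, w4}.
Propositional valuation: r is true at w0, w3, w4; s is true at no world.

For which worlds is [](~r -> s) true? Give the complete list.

w3

Let φ = [](~r -> s). Evaluate φ at each world:
  w0 (successors {w0, w2}): φ is false.
  w1 (successors {w0, w1, w3}): φ is false.
  w2 (successors {w2, w3}): φ is false.
  w3 (successors {w0, w3}): φ is true.
  w4 (successors {w1, w2, w3, w4}): φ is false.
For instance, at w4:
  At w4: [](~r -> s) requires ~r -> s at every successor {w1, w2, w3, w4}.
    ~r -> s fails at w1, so [](~r -> s) is false at w4.
Satisfying worlds: {w3}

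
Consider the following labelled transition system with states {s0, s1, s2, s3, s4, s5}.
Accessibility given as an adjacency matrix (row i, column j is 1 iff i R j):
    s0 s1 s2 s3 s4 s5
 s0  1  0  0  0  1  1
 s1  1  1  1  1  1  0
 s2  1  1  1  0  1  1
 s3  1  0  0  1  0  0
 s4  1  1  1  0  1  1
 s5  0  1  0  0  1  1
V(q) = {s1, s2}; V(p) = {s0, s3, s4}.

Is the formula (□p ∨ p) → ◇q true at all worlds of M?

Let φ = (□p ∨ p) → ◇q. Evaluate φ at each world:
  s0 (successors {s0, s4, s5}): φ is false.
  s1 (successors {s0, s1, s2, s3, s4}): φ is true.
  s2 (successors {s0, s1, s2, s4, s5}): φ is true.
  s3 (successors {s0, s3}): φ is false.
  s4 (successors {s0, s1, s2, s4, s5}): φ is true.
  s5 (successors {s1, s4, s5}): φ is true.
Detail at s0 (counterexample):
  At s0: □p ∨ p is true, ◇q is false, so (□p ∨ p) → ◇q is false.
    At s0: □p is false, p is true, so □p ∨ p is true.
      At s0: □p requires p at every successor {s0, s4, s5}.
        p fails at s5, so □p is false at s0.
    At s0: ◇q requires q at some successor in {s0, s4, s5}.
      At s0: q is false.
      At s4: q is false.
      At s5: q is false.
    So ◇q is false at s0.

No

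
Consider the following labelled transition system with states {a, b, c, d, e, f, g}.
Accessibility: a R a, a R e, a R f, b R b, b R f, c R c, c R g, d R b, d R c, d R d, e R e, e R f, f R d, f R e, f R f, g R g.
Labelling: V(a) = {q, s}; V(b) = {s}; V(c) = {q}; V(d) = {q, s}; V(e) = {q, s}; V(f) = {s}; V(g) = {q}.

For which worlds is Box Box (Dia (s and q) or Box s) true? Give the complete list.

Let φ = Box Box (Dia (s and q) or Box s). Evaluate φ at each world:
  a (successors {a, e, f}): φ is true.
  b (successors {b, f}): φ is true.
  c (successors {c, g}): φ is false.
  d (successors {b, c, d}): φ is false.
  e (successors {e, f}): φ is true.
  f (successors {d, e, f}): φ is false.
  g (successors {g}): φ is false.
For instance, at a:
  At a: Box Box (Dia (s and q) or Box s) requires Box (Dia (s and q) or Box s) at every successor {a, e, f}.
      At a: Box (Dia (s and q) or Box s) requires Dia (s and q) or Box s at every successor {a, e, f}.
        At a: Dia (s and q) or Box s is true.
        At e: Dia (s and q) or Box s is true.
        At f: Dia (s and q) or Box s is true.
      So Box (Dia (s and q) or Box s) is true at a.
      At e: Box (Dia (s and q) or Box s) requires Dia (s and q) or Box s at every successor {e, f}.
        At e: Dia (s and q) or Box s is true.
        At f: Dia (s and q) or Box s is true.
      So Box (Dia (s and q) or Box s) is true at e.
      At f: Box (Dia (s and q) or Box s) requires Dia (s and q) or Box s at every successor {d, e, f}.
        At d: Dia (s and q) or Box s is true.
        At e: Dia (s and q) or Box s is true.
        At f: Dia (s and q) or Box s is true.
      So Box (Dia (s and q) or Box s) is true at f.
  So Box Box (Dia (s and q) or Box s) is true at a.
Satisfying worlds: {a, b, e}

a, b, e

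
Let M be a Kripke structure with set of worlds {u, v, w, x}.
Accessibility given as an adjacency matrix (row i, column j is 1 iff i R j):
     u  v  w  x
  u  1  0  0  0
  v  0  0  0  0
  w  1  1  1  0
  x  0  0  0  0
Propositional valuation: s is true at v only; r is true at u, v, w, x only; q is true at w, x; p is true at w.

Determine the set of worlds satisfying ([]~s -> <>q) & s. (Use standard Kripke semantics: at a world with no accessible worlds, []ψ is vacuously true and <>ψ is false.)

none

Let φ = ([]~s -> <>q) & s. Evaluate φ at each world:
  u (successors {u}): φ is false.
  v (successors ∅): φ is false.
  w (successors {u, v, w}): φ is false.
  x (successors ∅): φ is false.
For instance, at u:
  At u: []~s -> <>q is false, s is false, so ([]~s -> <>q) & s is false.
    At u: []~s is true, <>q is false, so []~s -> <>q is false.
      At u: []~s requires ~s at every successor {u}.
        At u: ~s is true.
      So []~s is true at u.
      At u: <>q requires q at some successor in {u}.
        At u: q is false.
      So <>q is false at u.
Satisfying worlds: none.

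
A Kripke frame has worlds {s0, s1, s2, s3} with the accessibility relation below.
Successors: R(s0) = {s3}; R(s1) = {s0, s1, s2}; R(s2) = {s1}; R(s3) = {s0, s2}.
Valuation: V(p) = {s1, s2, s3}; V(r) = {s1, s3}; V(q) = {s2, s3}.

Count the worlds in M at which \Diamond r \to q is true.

2

Recall that \Diamond ψ holds at a world iff ψ holds at some accessible world.
Let φ = \Diamond r \to q. Evaluate φ at each world:
  s0 (successors {s3}): φ is false.
  s1 (successors {s0, s1, s2}): φ is false.
  s2 (successors {s1}): φ is true.
  s3 (successors {s0, s2}): φ is true.
For instance, at s2:
  At s2: \Diamond r is true, q is true, so \Diamond r \to q is true.
    At s2: \Diamond r requires r at some successor in {s1}.
      r holds at s1, so \Diamond r is true at s2.
Satisfying worlds: {s2, s3}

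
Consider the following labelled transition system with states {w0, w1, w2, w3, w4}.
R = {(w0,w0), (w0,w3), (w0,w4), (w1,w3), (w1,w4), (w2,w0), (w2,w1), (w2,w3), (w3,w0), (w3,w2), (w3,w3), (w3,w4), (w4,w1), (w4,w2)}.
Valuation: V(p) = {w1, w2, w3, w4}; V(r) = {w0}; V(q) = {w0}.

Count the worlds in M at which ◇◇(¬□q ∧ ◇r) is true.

Let φ = ◇◇(¬□q ∧ ◇r). Evaluate φ at each world:
  w0 (successors {w0, w3, w4}): φ is true.
  w1 (successors {w3, w4}): φ is true.
  w2 (successors {w0, w1, w3}): φ is true.
  w3 (successors {w0, w2, w3, w4}): φ is true.
  w4 (successors {w1, w2}): φ is true.
For instance, at w2:
  At w2: ◇◇(¬□q ∧ ◇r) requires ◇(¬□q ∧ ◇r) at some successor in {w0, w1, w3}.
    ◇(¬□q ∧ ◇r) holds at w0, so ◇◇(¬□q ∧ ◇r) is true at w2.
      At w0: ◇(¬□q ∧ ◇r) requires ¬□q ∧ ◇r at some successor in {w0, w3, w4}.
        ¬□q ∧ ◇r holds at w0, so ◇(¬□q ∧ ◇r) is true at w0.
Satisfying worlds: {w0, w1, w2, w3, w4}

5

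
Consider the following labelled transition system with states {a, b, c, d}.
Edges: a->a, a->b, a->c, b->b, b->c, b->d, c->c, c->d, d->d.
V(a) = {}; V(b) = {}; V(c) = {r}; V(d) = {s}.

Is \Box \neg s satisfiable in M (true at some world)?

Let φ = \Box \neg s. Evaluate φ at each world:
  a (successors {a, b, c}): φ is true.
  b (successors {b, c, d}): φ is false.
  c (successors {c, d}): φ is false.
  d (successors {d}): φ is false.
Detail at a (witness):
  At a: \Box \neg s requires \neg s at every successor {a, b, c}.
    At a: \neg s is true.
    At b: \neg s is true.
    At c: \neg s is true.
  So \Box \neg s is true at a.

Yes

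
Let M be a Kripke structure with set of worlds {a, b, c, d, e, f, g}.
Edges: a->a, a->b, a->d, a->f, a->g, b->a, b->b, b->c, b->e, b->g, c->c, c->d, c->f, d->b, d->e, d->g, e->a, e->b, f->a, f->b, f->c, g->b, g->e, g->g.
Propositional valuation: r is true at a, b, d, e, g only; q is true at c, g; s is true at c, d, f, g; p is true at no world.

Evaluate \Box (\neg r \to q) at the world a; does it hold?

No

Recall that \Box ψ holds at a world iff ψ holds at every accessible world, and \Diamond ψ holds iff ψ holds at some accessible world.
At a: \Box (\neg r \to q) requires \neg r \to q at every successor {a, b, d, f, g}.
  \neg r \to q fails at f, so \Box (\neg r \to q) is false at a.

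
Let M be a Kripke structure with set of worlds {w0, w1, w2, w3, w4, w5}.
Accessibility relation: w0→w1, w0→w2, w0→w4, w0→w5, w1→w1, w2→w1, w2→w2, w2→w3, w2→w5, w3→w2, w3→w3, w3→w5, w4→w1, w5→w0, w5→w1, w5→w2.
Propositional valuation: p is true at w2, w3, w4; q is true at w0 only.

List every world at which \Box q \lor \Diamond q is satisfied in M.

w5

Let φ = \Box q \lor \Diamond q. Evaluate φ at each world:
  w0 (successors {w1, w2, w4, w5}): φ is false.
  w1 (successors {w1}): φ is false.
  w2 (successors {w1, w2, w3, w5}): φ is false.
  w3 (successors {w2, w3, w5}): φ is false.
  w4 (successors {w1}): φ is false.
  w5 (successors {w0, w1, w2}): φ is true.
For instance, at w5:
  At w5: \Box q is false, \Diamond q is true, so \Box q \lor \Diamond q is true.
    At w5: \Box q requires q at every successor {w0, w1, w2}.
      q fails at w1, so \Box q is false at w5.
    At w5: \Diamond q requires q at some successor in {w0, w1, w2}.
      q holds at w0, so \Diamond q is true at w5.
Satisfying worlds: {w5}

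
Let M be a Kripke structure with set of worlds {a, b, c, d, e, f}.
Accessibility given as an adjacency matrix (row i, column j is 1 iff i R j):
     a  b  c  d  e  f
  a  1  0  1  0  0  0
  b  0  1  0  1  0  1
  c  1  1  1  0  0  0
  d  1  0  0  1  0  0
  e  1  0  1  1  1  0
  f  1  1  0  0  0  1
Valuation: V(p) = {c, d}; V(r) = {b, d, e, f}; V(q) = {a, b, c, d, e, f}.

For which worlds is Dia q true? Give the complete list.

Recall that Dia ψ holds at a world iff ψ holds at some accessible world.
Let φ = Dia q. Evaluate φ at each world:
  a (successors {a, c}): φ is true.
  b (successors {b, d, f}): φ is true.
  c (successors {a, b, c}): φ is true.
  d (successors {a, d}): φ is true.
  e (successors {a, c, d, e}): φ is true.
  f (successors {a, b, f}): φ is true.
For instance, at a:
  At a: Dia q requires q at some successor in {a, c}.
    q holds at a, so Dia q is true at a.
Satisfying worlds: {a, b, c, d, e, f}

a, b, c, d, e, f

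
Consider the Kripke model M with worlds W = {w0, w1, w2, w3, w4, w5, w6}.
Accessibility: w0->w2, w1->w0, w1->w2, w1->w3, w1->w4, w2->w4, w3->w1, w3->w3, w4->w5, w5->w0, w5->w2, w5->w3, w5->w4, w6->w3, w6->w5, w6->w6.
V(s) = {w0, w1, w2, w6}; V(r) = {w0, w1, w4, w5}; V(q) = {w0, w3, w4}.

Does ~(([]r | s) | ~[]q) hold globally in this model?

Let φ = ~(([]r | s) | ~[]q). Evaluate φ at each world:
  w0 (successors {w2}): φ is false.
  w1 (successors {w0, w2, w3, w4}): φ is false.
  w2 (successors {w4}): φ is false.
  w3 (successors {w1, w3}): φ is false.
  w4 (successors {w5}): φ is false.
  w5 (successors {w0, w2, w3, w4}): φ is false.
  w6 (successors {w3, w5, w6}): φ is false.
Detail at w0 (counterexample):
  At w0: ([]r | s) | ~[]q is true, so ~(([]r | s) | ~[]q) is false.
    At w0: []r | s is true, ~[]q is true, so ([]r | s) | ~[]q is true.
      At w0: []r is false, s is true, so []r | s is true.
      At w0: []q is false, so ~[]q is true.

No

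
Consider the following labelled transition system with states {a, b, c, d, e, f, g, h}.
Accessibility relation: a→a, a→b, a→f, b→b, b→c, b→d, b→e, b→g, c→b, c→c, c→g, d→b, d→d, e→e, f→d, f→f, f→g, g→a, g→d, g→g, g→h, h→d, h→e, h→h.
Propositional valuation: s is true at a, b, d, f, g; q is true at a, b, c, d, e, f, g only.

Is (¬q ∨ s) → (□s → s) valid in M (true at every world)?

Yes

Let φ = (¬q ∨ s) → (□s → s). Evaluate φ at each world:
  a (successors {a, b, f}): φ is true.
  b (successors {b, c, d, e, g}): φ is true.
  c (successors {b, c, g}): φ is true.
  d (successors {b, d}): φ is true.
  e (successors {e}): φ is true.
  f (successors {d, f, g}): φ is true.
  g (successors {a, d, g, h}): φ is true.
  h (successors {d, e, h}): φ is true.
For instance, at a:
  At a: ¬q ∨ s is true, □s → s is true, so (¬q ∨ s) → (□s → s) is true.
    At a: □s is true, s is true, so □s → s is true.
      At a: □s requires s at every successor {a, b, f}.
        At a: s is true.
        At b: s is true.
        At f: s is true.
      So □s is true at a.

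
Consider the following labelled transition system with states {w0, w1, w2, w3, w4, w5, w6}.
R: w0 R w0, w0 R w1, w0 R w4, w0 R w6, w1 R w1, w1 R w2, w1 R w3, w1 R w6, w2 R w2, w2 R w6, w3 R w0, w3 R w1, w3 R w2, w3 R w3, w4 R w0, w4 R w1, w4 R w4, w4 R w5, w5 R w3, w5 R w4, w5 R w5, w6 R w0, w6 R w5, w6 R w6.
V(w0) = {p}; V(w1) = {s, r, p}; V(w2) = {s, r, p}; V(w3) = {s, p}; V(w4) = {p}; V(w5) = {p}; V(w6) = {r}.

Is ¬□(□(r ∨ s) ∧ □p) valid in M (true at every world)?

Let φ = ¬□(□(r ∨ s) ∧ □p). Evaluate φ at each world:
  w0 (successors {w0, w1, w4, w6}): φ is true.
  w1 (successors {w1, w2, w3, w6}): φ is true.
  w2 (successors {w2, w6}): φ is true.
  w3 (successors {w0, w1, w2, w3}): φ is true.
  w4 (successors {w0, w1, w4, w5}): φ is true.
  w5 (successors {w3, w4, w5}): φ is true.
  w6 (successors {w0, w5, w6}): φ is true.
For instance, at w4:
  At w4: □(□(r ∨ s) ∧ □p) is false, so ¬□(□(r ∨ s) ∧ □p) is true.
    At w4: □(□(r ∨ s) ∧ □p) requires □(r ∨ s) ∧ □p at every successor {w0, w1, w4, w5}.
      □(r ∨ s) ∧ □p fails at w0, so □(□(r ∨ s) ∧ □p) is false at w4.

Yes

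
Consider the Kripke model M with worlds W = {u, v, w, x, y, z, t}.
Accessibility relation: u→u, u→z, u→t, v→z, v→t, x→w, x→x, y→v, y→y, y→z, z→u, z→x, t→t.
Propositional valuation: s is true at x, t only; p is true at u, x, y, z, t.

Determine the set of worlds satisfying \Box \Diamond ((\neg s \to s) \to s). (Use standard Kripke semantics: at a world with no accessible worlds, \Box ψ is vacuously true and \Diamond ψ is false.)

Let φ = \Box \Diamond ((\neg s \to s) \to s). Evaluate φ at each world:
  u (successors {u, z, t}): φ is true.
  v (successors {z, t}): φ is true.
  w (successors ∅): φ is true.
  x (successors {w, x}): φ is false.
  y (successors {v, y, z}): φ is true.
  z (successors {u, x}): φ is true.
  t (successors {t}): φ is true.
For instance, at y:
  At y: \Box \Diamond ((\neg s \to s) \to s) requires \Diamond ((\neg s \to s) \to s) at every successor {v, y, z}.
      At v: \Diamond ((\neg s \to s) \to s) requires (\neg s \to s) \to s at some successor in {z, t}.
        (\neg s \to s) \to s holds at z, so \Diamond ((\neg s \to s) \to s) is true at v.
      At y: \Diamond ((\neg s \to s) \to s) requires (\neg s \to s) \to s at some successor in {v, y, z}.
        (\neg s \to s) \to s holds at v, so \Diamond ((\neg s \to s) \to s) is true at y.
      At z: \Diamond ((\neg s \to s) \to s) requires (\neg s \to s) \to s at some successor in {u, x}.
        (\neg s \to s) \to s holds at u, so \Diamond ((\neg s \to s) \to s) is true at z.
  So \Box \Diamond ((\neg s \to s) \to s) is true at y.
Satisfying worlds: {u, v, w, y, z, t}

u, v, w, y, z, t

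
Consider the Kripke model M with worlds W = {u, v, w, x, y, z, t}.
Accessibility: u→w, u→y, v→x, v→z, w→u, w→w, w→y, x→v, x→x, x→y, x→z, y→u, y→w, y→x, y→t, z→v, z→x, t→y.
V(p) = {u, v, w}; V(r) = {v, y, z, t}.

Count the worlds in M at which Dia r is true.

7

Let φ = Dia r. Evaluate φ at each world:
  u (successors {w, y}): φ is true.
  v (successors {x, z}): φ is true.
  w (successors {u, w, y}): φ is true.
  x (successors {v, x, y, z}): φ is true.
  y (successors {u, w, x, t}): φ is true.
  z (successors {v, x}): φ is true.
  t (successors {y}): φ is true.
For instance, at v:
  At v: Dia r requires r at some successor in {x, z}.
    r holds at z, so Dia r is true at v.
Satisfying worlds: {u, v, w, x, y, z, t}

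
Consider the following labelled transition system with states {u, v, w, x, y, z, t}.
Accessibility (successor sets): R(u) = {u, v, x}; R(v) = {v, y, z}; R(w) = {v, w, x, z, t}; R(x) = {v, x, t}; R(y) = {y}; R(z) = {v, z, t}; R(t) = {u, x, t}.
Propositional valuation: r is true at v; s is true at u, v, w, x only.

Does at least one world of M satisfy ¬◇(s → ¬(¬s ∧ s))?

Recall that ◇ψ holds at a world iff ψ holds at some accessible world.
Let φ = ¬◇(s → ¬(¬s ∧ s)). Evaluate φ at each world:
  u (successors {u, v, x}): φ is false.
  v (successors {v, y, z}): φ is false.
  w (successors {v, w, x, z, t}): φ is false.
  x (successors {v, x, t}): φ is false.
  y (successors {y}): φ is false.
  z (successors {v, z, t}): φ is false.
  t (successors {u, x, t}): φ is false.
For instance, at z:
  At z: ◇(s → ¬(¬s ∧ s)) is true, so ¬◇(s → ¬(¬s ∧ s)) is false.
    At z: ◇(s → ¬(¬s ∧ s)) requires s → ¬(¬s ∧ s) at some successor in {v, z, t}.
      s → ¬(¬s ∧ s) holds at v, so ◇(s → ¬(¬s ∧ s)) is true at z.

No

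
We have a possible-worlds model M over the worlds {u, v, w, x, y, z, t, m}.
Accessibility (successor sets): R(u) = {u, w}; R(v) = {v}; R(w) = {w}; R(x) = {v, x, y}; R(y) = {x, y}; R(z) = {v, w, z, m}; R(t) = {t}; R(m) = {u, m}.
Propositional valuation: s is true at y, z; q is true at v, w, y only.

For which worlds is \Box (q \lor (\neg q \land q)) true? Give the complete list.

Let φ = \Box (q \lor (\neg q \land q)). Evaluate φ at each world:
  u (successors {u, w}): φ is false.
  v (successors {v}): φ is true.
  w (successors {w}): φ is true.
  x (successors {v, x, y}): φ is false.
  y (successors {x, y}): φ is false.
  z (successors {v, w, z, m}): φ is false.
  t (successors {t}): φ is false.
  m (successors {u, m}): φ is false.
For instance, at m:
  At m: \Box (q \lor (\neg q \land q)) requires q \lor (\neg q \land q) at every successor {u, m}.
    q \lor (\neg q \land q) fails at u, so \Box (q \lor (\neg q \land q)) is false at m.
Satisfying worlds: {v, w}

v, w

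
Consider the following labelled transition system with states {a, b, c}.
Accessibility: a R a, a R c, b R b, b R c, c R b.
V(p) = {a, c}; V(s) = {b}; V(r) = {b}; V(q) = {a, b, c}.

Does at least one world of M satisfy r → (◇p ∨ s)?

Let φ = r → (◇p ∨ s). Evaluate φ at each world:
  a (successors {a, c}): φ is true.
  b (successors {b, c}): φ is true.
  c (successors {b}): φ is true.
Detail at a (witness):
  At a: r is false, ◇p ∨ s is true, so r → (◇p ∨ s) is true.
    At a: ◇p is true, s is false, so ◇p ∨ s is true.
      At a: ◇p requires p at some successor in {a, c}.
        p holds at a, so ◇p is true at a.

Yes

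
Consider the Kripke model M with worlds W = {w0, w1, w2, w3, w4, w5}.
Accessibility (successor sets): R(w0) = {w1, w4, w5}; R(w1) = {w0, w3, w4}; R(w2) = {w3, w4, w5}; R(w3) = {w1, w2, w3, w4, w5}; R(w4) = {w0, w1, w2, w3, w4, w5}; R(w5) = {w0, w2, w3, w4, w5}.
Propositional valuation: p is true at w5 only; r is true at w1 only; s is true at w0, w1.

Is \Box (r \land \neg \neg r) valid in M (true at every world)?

No

Let φ = \Box (r \land \neg \neg r). Evaluate φ at each world:
  w0 (successors {w1, w4, w5}): φ is false.
  w1 (successors {w0, w3, w4}): φ is false.
  w2 (successors {w3, w4, w5}): φ is false.
  w3 (successors {w1, w2, w3, w4, w5}): φ is false.
  w4 (successors {w0, w1, w2, w3, w4, w5}): φ is false.
  w5 (successors {w0, w2, w3, w4, w5}): φ is false.
Detail at w0 (counterexample):
  At w0: \Box (r \land \neg \neg r) requires r \land \neg \neg r at every successor {w1, w4, w5}.
    r \land \neg \neg r fails at w4, so \Box (r \land \neg \neg r) is false at w0.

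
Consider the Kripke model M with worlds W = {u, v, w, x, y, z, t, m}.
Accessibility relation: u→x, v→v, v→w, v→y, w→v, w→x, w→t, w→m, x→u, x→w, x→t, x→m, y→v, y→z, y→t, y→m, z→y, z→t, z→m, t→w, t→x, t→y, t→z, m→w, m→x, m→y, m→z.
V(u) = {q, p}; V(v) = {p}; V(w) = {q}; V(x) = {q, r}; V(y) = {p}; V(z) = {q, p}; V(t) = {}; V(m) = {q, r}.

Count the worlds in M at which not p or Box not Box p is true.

Let φ = not p or Box not Box p. Evaluate φ at each world:
  u (successors {x}): φ is true.
  v (successors {v, w, y}): φ is true.
  w (successors {v, x, t, m}): φ is true.
  x (successors {u, w, t, m}): φ is true.
  y (successors {v, z, t, m}): φ is true.
  z (successors {y, t, m}): φ is true.
  t (successors {w, x, y, z}): φ is true.
  m (successors {w, x, y, z}): φ is true.
For instance, at v:
  At v: not p is false, Box not Box p is true, so not p or Box not Box p is true.
    At v: Box not Box p requires not Box p at every successor {v, w, y}.
      At v: not Box p is true.
      At w: not Box p is true.
      At y: not Box p is true.
    So Box not Box p is true at v.
Satisfying worlds: {u, v, w, x, y, z, t, m}

8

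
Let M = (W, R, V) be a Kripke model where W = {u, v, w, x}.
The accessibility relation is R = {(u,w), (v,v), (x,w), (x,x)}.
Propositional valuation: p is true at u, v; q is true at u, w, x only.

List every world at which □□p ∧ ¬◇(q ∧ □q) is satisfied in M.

v, w

Let φ = □□p ∧ ¬◇(q ∧ □q). Evaluate φ at each world:
  u (successors {w}): φ is false.
  v (successors {v}): φ is true.
  w (successors ∅): φ is true.
  x (successors {w, x}): φ is false.
For instance, at v:
  At v: □□p is true, ¬◇(q ∧ □q) is true, so □□p ∧ ¬◇(q ∧ □q) is true.
    At v: □□p requires □p at every successor {v}.
      At v: □p is true.
    So □□p is true at v.
    At v: ◇(q ∧ □q) is false, so ¬◇(q ∧ □q) is true.
      At v: ◇(q ∧ □q) requires q ∧ □q at some successor in {v}.
        At v: q ∧ □q is false.
      So ◇(q ∧ □q) is false at v.
Satisfying worlds: {v, w}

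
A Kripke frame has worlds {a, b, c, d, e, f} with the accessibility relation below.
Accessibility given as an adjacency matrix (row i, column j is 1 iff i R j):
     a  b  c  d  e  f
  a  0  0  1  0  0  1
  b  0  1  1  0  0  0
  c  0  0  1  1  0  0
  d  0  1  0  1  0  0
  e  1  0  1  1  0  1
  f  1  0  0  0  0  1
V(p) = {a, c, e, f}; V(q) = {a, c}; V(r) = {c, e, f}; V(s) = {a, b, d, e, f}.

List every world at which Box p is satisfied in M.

Let φ = Box p. Evaluate φ at each world:
  a (successors {c, f}): φ is true.
  b (successors {b, c}): φ is false.
  c (successors {c, d}): φ is false.
  d (successors {b, d}): φ is false.
  e (successors {a, c, d, f}): φ is false.
  f (successors {a, f}): φ is true.
For instance, at b:
  At b: Box p requires p at every successor {b, c}.
    p fails at b, so Box p is false at b.
Satisfying worlds: {a, f}

a, f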